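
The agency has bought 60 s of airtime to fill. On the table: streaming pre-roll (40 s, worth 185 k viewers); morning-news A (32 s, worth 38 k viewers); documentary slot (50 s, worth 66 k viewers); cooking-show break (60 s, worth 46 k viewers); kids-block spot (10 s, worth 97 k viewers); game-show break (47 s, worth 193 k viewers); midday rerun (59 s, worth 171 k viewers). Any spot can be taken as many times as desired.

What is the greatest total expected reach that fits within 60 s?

582

Density check — kids-block spot 9.70, streaming pre-roll 4.62, game-show break 4.11, midday rerun 2.90 are the best per s.
The ratio ordering already packs tightly: 6×kids-block spot, 60 s, 582.
That's the maximum — no swap from here does better than 582.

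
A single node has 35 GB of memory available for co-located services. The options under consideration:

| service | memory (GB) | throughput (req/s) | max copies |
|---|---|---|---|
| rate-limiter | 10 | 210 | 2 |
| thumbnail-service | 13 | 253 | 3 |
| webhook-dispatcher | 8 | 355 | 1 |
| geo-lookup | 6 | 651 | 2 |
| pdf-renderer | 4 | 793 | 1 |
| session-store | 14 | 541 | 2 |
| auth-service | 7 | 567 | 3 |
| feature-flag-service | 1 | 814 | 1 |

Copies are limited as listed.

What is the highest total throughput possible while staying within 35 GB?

Density check — feature-flag-service 814.00, pdf-renderer 198.25, geo-lookup 108.50 are the best per GB.
The ratio ordering already packs tightly: 2×geo-lookup + pdf-renderer + 2×auth-service + feature-flag-service, 31 GB, 4043.

4043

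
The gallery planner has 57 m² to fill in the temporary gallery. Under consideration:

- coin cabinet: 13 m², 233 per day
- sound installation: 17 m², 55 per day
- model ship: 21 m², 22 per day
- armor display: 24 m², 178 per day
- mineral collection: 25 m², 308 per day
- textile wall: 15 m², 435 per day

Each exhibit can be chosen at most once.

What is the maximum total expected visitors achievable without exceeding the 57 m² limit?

The ratio ordering already packs tightly: coin cabinet + mineral collection + textile wall, 53 m², 976.
The spare 4 m² is too small for any remaining exhibit, and no exchange beats 976.

976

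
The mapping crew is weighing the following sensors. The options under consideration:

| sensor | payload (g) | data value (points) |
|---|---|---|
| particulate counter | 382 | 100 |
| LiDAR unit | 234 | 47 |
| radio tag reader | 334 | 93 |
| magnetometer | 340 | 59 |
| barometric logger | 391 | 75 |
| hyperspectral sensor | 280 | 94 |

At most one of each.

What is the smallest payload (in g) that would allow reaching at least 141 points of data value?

514

Minimise g subject to total data value ≥ 141.
Taking LiDAR unit + hyperspectral sensor gives 141 (≥ 141) for 514 g.
No combination under 514 g hits 141.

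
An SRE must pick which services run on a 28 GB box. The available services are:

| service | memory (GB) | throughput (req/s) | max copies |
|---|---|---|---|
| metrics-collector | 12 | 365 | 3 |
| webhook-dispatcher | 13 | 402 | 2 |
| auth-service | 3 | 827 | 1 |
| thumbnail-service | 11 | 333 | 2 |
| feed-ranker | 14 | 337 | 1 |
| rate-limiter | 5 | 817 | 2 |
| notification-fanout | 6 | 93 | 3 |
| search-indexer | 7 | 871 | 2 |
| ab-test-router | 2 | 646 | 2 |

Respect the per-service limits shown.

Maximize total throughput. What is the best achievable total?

Greedy by ratio would take auth-service + 2×rate-limiter + search-indexer + 2×ab-test-router: 24 GB used, total 4624.
The 5 GB tied up in rate-limiter is better spent on search-indexer — total rises to 4678 (26 GB).
No other feasible combination exceeds 4678.

4678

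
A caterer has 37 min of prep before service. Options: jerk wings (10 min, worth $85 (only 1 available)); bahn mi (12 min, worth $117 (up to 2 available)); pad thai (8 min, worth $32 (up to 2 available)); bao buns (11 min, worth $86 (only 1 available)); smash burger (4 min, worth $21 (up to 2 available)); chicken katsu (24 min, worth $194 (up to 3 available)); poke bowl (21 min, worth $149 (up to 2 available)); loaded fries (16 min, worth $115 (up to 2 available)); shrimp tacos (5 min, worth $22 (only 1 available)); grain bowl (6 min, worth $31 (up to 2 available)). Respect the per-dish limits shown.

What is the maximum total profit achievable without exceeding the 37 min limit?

Density check — bahn mi 9.75, jerk wings 8.50, chicken katsu 8.08, bao buns 7.82 are the best per min.
A density-first pass picks jerk wings + 2×bahn mi — 319 at 34 min.
Dropping jerk wings frees 10 min; slotting in bao buns (11 min) lifts the total to 320 at 35 min.

320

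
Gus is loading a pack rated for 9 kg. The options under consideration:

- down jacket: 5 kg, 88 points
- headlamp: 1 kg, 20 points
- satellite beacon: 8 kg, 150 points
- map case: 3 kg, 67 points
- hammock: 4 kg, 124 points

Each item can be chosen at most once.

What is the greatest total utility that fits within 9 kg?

212

Taking the top-ratio items first gives headlamp + map case + hammock for 211 (8 kg).
Dropping headlamp and map case frees 4 kg; slotting in down jacket (5 kg) lifts the total to 212 at 9 kg.
Next best is headlamp + map case + hammock at 211 (8 kg) — short by 1.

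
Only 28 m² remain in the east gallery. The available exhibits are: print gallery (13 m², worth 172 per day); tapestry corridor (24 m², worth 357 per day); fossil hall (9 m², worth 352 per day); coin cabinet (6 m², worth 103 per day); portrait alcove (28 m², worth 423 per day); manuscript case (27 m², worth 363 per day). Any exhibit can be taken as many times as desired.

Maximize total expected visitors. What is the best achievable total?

1056

Best packing: 3×fossil hall — 27 m², 1056 total.
The spare 1 m² is too small for any remaining exhibit, and no exchange beats 1056.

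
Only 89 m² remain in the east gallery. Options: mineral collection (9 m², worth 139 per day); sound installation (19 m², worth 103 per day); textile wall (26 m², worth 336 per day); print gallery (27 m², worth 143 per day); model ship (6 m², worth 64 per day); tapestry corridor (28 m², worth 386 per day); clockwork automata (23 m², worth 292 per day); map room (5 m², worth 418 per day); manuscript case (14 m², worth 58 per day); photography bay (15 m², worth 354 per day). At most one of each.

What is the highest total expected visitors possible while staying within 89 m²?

1697

Best packing: mineral collection + textile wall + model ship + tapestry corridor + map room + photography bay — 89 m², 1697 total.
The closest alternative, mineral collection + model ship + tapestry corridor + clockwork automata + map room + photography bay, reaches only 1653.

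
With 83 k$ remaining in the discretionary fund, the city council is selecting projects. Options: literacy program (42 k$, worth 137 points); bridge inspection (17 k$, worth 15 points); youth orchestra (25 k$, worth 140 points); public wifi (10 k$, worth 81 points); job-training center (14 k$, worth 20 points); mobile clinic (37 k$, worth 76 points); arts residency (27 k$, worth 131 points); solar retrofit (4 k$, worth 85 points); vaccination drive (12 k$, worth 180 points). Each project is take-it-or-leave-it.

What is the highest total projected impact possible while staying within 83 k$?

617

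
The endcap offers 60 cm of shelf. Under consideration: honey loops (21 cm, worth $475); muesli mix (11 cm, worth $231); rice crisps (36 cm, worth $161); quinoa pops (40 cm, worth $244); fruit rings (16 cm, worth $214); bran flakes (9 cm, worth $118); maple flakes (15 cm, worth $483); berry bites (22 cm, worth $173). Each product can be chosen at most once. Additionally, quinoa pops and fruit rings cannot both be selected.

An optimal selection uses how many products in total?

4

Best achievable weekly sales is 1307.
One optimal bundle: honey loops + muesli mix + bran flakes + maple flakes (56 cm).
All optima have 4 products.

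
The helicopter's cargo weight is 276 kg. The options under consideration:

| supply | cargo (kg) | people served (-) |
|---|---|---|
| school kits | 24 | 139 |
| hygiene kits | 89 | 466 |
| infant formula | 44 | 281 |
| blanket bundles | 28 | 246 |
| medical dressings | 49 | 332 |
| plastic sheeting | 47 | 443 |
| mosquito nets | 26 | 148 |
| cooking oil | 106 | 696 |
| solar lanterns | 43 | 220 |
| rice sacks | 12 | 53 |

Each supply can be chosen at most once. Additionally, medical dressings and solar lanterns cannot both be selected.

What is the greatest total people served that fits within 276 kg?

1998

Density check — plastic sheeting 9.43, blanket bundles 8.79, medical dressings 6.78 are the best per kg.
The ratio ordering already packs tightly: infant formula + blanket bundles + medical dressings + plastic sheeting + cooking oil, 274 kg, 1998.
Nothing else feasible within 276 kg beats 1998.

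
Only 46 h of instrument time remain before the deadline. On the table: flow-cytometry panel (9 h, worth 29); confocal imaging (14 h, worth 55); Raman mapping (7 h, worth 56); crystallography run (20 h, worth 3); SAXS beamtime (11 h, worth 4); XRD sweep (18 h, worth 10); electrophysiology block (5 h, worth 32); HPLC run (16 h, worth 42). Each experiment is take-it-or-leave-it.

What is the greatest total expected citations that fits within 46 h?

185

Taking the top-ratio experiments first gives flow-cytometry panel + confocal imaging + Raman mapping + SAXS beamtime + electrophysiology block for 176 (46 h).
Replace flow-cytometry panel and SAXS beamtime with HPLC run: the trade gains 9 net, giving 185 at 42 h.
Next best is flow-cytometry panel + confocal imaging + Raman mapping + HPLC run at 182 (46 h) — short by 3.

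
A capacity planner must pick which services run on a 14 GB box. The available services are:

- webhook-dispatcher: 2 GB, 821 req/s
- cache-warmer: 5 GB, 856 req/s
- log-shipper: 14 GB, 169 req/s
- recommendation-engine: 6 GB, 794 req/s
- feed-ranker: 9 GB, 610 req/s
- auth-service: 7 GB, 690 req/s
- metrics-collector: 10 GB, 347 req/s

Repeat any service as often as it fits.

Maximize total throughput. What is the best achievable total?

By throughput per GB: webhook-dispatcher 410.50, cache-warmer 171.20, recommendation-engine 132.33, auth-service 98.57 lead.
Taking 7×webhook-dispatcher: 14 GB used, 5747 in throughput.
Every other selection either busts 14 GB or fails to beat 5747.

5747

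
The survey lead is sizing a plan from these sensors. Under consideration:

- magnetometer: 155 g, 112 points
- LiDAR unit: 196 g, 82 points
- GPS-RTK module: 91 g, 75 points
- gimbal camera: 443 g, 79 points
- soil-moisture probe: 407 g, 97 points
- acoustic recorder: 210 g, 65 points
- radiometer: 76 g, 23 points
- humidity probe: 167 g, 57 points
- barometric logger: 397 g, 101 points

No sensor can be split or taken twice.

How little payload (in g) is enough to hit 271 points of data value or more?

518

Minimise g subject to total data value ≥ 271.
magnetometer + LiDAR unit + GPS-RTK module + radiometer: 292 data value at 518 g.
Below 518 g the best achievable stays under 271.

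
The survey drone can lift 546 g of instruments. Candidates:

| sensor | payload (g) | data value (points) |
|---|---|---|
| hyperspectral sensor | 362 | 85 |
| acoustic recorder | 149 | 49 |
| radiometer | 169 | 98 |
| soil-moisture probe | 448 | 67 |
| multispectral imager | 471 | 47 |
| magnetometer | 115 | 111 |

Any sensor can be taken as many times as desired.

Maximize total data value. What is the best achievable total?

444

Taking 4×magnetometer: 460 g used, 444 in data value.
No other feasible combination exceeds 444.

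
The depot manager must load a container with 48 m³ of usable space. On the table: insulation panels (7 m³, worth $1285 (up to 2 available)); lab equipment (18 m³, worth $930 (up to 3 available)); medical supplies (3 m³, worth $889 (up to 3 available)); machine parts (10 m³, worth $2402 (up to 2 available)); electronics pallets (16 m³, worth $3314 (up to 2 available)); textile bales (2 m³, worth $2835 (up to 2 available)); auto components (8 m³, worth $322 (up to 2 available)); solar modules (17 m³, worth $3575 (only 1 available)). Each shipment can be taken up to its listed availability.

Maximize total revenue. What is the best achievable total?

A density-first pass picks 2×insulation panels + 3×medical supplies + 2×machine parts + 2×textile bales — 15711 at 47 m³.
The 17 m³ tied up in 2×insulation panels and medical supplies is better spent on solar modules — total rises to 15827 (47 m³).

15827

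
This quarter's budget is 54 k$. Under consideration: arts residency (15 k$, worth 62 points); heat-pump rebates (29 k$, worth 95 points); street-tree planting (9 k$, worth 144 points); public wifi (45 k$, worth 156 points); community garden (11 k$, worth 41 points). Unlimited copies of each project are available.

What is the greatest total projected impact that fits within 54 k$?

864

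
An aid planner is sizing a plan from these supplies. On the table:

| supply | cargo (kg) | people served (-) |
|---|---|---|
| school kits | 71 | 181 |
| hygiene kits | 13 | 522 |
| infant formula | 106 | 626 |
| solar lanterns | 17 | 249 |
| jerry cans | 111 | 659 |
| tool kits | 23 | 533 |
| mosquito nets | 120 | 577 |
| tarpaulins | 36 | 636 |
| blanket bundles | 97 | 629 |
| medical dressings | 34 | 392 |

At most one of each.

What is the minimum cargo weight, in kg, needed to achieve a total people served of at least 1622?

72

Minimise kg subject to total people served ≥ 1622.
hygiene kits + tool kits + tarpaulins: 1691 people served at 72 kg.
Any bundle with less than 72 kg falls short of 1622.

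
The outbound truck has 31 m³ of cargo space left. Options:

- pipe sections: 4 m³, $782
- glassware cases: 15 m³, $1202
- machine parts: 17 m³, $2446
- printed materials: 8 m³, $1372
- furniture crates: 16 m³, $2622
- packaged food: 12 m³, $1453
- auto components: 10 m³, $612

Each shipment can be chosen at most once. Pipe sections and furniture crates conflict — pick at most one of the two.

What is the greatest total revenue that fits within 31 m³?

Best packing: pipe sections + machine parts + printed materials — 29 m³, 4600 total.
No other feasible combination exceeds 4600.

4600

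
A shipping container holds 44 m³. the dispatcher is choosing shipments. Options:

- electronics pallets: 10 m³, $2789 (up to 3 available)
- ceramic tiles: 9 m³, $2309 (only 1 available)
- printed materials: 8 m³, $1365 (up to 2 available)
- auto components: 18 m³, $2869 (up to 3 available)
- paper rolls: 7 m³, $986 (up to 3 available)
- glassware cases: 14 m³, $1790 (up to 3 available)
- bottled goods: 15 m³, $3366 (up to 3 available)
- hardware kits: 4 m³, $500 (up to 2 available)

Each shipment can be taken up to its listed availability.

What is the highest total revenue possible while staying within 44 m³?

11253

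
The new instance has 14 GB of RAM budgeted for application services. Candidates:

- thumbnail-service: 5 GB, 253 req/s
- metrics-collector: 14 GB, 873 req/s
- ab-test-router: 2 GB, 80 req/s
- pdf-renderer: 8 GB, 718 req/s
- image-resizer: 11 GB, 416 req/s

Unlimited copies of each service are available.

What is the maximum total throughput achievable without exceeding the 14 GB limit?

By throughput per GB: pdf-renderer 89.75, metrics-collector 62.36, thumbnail-service 50.60, ab-test-router 40.00 lead.
The ratio ordering already packs tightly: thumbnail-service + pdf-renderer, 13 GB, 971.
Nothing else within 14 GB beats 971.

971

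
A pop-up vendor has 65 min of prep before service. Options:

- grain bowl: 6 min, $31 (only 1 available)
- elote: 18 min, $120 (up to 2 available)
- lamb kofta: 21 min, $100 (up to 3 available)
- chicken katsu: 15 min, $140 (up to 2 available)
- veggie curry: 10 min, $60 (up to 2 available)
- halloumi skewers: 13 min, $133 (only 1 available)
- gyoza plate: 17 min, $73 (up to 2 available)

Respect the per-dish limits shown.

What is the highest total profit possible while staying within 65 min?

533

Density check — halloumi skewers 10.23, chicken katsu 9.33, elote 6.67, veggie curry 6.00 are the best per min.
Taking 2×chicken katsu + 2×veggie curry + halloumi skewers: 63 min used, 533 in profit.
No other feasible combination exceeds 533.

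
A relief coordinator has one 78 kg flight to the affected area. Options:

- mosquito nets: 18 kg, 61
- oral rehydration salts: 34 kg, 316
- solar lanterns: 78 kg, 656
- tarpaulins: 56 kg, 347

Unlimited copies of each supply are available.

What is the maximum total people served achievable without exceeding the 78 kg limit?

Greedy by ratio would take 2×oral rehydration salts: 68 kg used, total 632.
The 68 kg tied up in 2×oral rehydration salts is better spent on solar lanterns — total rises to 656 (78 kg).
That's the maximum — no swap from here does better than 656.

656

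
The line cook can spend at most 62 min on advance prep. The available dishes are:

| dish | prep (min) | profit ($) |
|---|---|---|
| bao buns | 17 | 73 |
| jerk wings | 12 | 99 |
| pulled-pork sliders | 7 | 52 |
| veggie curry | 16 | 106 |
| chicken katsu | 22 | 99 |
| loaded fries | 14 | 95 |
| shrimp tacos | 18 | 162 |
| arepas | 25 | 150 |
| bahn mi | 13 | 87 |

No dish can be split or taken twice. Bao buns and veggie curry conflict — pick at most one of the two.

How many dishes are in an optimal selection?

Best achievable profit is 463.
jerk wings + pulled-pork sliders + shrimp tacos + arepas hits 463 at 62 min.
Every optimal selection uses 4 dishes.

4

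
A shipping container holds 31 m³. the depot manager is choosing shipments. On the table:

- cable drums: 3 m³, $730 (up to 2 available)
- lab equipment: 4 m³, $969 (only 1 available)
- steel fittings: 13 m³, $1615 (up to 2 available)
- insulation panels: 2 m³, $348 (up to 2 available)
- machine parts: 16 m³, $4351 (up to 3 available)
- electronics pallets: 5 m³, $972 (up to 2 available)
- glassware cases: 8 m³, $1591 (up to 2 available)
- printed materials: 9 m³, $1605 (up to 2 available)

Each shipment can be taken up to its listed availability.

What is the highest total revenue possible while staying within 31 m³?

By revenue per m³: machine parts 271.94, cable drums 243.33, lab equipment 242.25, glassware cases 198.88 lead.
Best packing: 2×cable drums + lab equipment + machine parts + electronics pallets — 31 m³, 7752 total.
Every other selection either busts 31 m³ or exceeds an availability limit or fails to beat 7752.

7752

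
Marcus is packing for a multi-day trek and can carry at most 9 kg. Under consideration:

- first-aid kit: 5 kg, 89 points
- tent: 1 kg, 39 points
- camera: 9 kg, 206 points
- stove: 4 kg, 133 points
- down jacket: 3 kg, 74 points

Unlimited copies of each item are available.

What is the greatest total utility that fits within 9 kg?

9×tent uses 9 of the 9 kg and totals 351.
That's the maximum — no swap from here does better than 351.

351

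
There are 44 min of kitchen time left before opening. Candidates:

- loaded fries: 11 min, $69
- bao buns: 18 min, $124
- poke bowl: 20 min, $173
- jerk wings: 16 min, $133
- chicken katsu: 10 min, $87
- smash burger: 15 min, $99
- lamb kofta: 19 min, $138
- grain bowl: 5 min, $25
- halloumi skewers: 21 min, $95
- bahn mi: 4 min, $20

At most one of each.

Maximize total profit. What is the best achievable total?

344

Ranking by ratio (profit/min): chicken katsu 8.70, poke bowl 8.65, jerk wings 8.31, lamb kofta 7.26.
Greedy by ratio would take loaded fries + poke bowl + chicken katsu: 41 min used, total 329.
Replace loaded fries and poke bowl with bao buns + jerk wings: the trade gains 15 net, giving 344 at 44 min.
An exhaustive check of the 1024 subsets confirms 344.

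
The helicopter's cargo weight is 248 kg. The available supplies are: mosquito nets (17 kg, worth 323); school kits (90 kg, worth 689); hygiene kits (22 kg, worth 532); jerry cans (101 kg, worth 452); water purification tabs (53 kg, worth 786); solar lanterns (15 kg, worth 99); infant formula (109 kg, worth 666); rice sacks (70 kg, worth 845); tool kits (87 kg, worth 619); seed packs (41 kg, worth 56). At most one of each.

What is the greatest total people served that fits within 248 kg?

By people served per kg: hygiene kits 24.18, mosquito nets 19.00, water purification tabs 14.83 lead.
A density-first pass picks mosquito nets + hygiene kits + water purification tabs + solar lanterns + rice sacks + seed packs — 2641 at 218 kg.
Dropping mosquito nets and seed packs frees 58 kg; slotting in tool kits (87 kg) lifts the total to 2881 at 247 kg.
Nothing else within 248 kg beats 2881.

2881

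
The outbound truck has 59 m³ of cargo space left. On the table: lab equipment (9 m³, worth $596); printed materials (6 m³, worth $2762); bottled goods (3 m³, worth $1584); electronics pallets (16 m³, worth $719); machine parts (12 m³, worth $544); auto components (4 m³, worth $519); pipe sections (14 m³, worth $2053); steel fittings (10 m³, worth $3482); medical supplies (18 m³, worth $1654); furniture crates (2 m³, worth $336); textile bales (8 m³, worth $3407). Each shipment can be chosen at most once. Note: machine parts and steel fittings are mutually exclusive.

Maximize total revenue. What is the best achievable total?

A density-first pass picks lab equipment + printed materials + bottled goods + auto components + pipe sections + steel fittings + furniture crates + textile bales — 14739 at 56 m³.
Replace lab equipment and auto components and furniture crates with medical supplies: the trade gains 203 net, giving 14942 at 59 m³.
The closest alternative, lab equipment + printed materials + bottled goods + auto components + pipe sections + steel fittings + furniture crates + textile bales, reaches only 14739.

14942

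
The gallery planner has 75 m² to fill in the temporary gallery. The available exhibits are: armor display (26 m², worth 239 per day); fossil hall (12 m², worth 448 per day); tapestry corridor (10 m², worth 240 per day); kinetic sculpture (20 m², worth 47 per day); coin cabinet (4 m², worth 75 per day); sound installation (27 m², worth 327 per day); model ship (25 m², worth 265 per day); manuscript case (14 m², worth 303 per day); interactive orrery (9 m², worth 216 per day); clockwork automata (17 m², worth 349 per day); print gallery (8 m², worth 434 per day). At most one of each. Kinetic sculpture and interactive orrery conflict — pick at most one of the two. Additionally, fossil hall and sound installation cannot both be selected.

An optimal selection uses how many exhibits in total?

Best achievable expected visitors is 2065.
One optimal bundle: fossil hall + tapestry corridor + coin cabinet + manuscript case + interactive orrery + clockwork automata + print gallery (74 m²).
All optima have 7 exhibits.

7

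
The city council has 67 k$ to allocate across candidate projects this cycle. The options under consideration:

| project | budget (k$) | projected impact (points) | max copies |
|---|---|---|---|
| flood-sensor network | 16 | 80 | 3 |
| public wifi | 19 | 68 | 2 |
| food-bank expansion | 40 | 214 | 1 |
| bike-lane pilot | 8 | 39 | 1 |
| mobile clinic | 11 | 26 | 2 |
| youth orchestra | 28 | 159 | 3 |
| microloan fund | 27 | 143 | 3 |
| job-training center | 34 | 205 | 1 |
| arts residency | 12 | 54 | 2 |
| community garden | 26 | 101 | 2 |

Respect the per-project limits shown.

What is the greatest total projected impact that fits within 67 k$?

365

Density check — job-training center 6.03, youth orchestra 5.68, food-bank expansion 5.35 are the best per k$.
Taking the top-ratio projects first gives youth orchestra + job-training center for 364 (62 k$).
The 28 k$ tied up in youth orchestra is better spent on 2×flood-sensor network — total rises to 365 (66 k$).
The spare 1 k$ is too small for any remaining project, and no exchange beats 365.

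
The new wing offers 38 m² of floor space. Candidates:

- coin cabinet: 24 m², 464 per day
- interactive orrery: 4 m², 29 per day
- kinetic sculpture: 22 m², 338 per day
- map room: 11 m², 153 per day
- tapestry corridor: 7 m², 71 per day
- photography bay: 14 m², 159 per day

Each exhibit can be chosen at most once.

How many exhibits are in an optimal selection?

2

Best achievable expected visitors is 623.
For example coin cabinet + photography bay achieves it, using 38 m².
Every optimal selection uses 2 exhibits.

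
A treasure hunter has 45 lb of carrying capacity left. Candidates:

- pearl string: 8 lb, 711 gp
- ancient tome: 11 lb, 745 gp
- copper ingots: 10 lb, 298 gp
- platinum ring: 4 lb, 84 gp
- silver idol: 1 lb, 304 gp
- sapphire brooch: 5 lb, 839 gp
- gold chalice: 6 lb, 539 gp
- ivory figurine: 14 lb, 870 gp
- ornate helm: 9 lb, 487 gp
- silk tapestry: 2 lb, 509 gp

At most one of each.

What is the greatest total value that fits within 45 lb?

By value per lb: silver idol 304.00, silk tapestry 254.50, sapphire brooch 167.80, gold chalice 89.83 lead.
Greedy by ratio would take pearl string + ancient tome + silver idol + sapphire brooch + gold chalice + ornate helm + silk tapestry: 42 lb used, total 4134.
Dropping ancient tome frees 11 lb; slotting in ivory figurine (14 lb) lifts the total to 4259 at 45 lb.
Nothing else within 45 lb beats 4259.

4259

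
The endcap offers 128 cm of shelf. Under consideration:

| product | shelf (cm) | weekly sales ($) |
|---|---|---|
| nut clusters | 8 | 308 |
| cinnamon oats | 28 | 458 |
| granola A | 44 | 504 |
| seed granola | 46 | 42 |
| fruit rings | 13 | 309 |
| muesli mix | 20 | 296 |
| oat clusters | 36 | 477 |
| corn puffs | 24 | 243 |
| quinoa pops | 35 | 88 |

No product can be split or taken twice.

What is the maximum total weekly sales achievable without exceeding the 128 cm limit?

The ratio heuristic lands on nut clusters + cinnamon oats + fruit rings + muesli mix + oat clusters (1848) but leaves 23 cm idle.
Dropping cinnamon oats frees 28 cm; slotting in granola A (44 cm) lifts the total to 1894 at 121 cm.

1894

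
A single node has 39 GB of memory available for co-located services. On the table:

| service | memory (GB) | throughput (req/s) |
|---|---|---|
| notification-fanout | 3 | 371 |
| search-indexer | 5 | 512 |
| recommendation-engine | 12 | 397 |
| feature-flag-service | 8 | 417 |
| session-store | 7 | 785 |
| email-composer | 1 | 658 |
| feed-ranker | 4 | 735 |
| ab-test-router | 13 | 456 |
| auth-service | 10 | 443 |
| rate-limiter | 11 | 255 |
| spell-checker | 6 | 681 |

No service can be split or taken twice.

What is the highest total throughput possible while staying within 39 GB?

4198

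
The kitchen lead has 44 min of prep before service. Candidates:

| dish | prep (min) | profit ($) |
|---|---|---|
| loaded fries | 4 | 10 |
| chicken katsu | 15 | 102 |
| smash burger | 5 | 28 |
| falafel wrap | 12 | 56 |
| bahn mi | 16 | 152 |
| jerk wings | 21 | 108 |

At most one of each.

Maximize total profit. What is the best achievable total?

Ranking by ratio (profit/min): bahn mi 9.50, chicken katsu 6.80, smash burger 5.60, jerk wings 5.14.
A density-first pass picks loaded fries + chicken katsu + smash burger + bahn mi — 292 at 40 min.
Dropping loaded fries and smash burger frees 9 min; slotting in falafel wrap (12 min) lifts the total to 310 at 43 min.
Next best is loaded fries + chicken katsu + smash burger + bahn mi at 292 (40 min) — short by 18.

310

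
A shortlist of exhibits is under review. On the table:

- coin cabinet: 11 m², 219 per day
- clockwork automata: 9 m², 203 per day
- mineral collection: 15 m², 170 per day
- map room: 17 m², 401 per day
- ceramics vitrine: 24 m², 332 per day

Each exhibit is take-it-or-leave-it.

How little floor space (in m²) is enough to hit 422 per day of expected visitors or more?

Minimise m² subject to total expected visitors ≥ 422.
Taking coin cabinet + clockwork automata gives 422 (≥ 422) for 20 m².
Any bundle with less than 20 m² falls short of 422.

20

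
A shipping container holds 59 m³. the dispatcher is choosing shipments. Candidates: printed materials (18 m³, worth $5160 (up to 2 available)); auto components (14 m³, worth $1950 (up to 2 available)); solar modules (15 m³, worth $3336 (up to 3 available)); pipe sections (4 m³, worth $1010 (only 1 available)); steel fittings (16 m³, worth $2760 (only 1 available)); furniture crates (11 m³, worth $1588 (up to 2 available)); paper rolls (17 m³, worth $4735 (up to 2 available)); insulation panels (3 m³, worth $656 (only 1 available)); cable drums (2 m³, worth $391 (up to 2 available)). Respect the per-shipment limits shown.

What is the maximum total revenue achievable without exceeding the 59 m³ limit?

16456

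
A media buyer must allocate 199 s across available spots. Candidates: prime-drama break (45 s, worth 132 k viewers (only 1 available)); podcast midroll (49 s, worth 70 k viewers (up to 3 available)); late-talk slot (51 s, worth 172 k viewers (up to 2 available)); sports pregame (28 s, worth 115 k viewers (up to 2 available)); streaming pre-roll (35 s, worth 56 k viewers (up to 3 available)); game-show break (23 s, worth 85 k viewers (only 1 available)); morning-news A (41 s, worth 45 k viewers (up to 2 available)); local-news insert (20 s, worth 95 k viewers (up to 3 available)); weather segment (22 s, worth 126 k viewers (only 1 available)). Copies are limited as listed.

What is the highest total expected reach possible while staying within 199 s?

813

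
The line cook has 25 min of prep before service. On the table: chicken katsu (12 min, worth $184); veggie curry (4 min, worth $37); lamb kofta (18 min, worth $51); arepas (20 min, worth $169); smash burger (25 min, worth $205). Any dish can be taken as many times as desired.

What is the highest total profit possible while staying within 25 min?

368

The ratio ordering already packs tightly: 2×chicken katsu, 24 min, 368.
That's the maximum — no swap from here does better than 368.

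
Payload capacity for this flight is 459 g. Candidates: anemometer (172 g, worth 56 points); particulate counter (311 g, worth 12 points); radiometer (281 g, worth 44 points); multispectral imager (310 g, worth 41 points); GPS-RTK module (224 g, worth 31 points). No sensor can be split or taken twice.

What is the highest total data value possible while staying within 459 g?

100

The ratio ordering already packs tightly: anemometer + radiometer, 453 g, 100.
No other feasible combination exceeds 100.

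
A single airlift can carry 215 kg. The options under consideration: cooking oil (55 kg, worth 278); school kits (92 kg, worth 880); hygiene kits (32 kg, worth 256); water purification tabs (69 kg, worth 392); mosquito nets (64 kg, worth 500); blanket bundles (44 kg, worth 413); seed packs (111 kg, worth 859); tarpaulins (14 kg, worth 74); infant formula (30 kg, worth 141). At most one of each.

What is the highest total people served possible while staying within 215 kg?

Density check — school kits 9.57, blanket bundles 9.39, hygiene kits 8.00, mosquito nets 7.81 are the best per kg.
A density-first pass picks school kits + hygiene kits + blanket bundles + tarpaulins + infant formula — 1764 at 212 kg.
Replace hygiene kits and infant formula with mosquito nets: the trade gains 103 net, giving 1867 at 214 kg.
The closest alternative, school kits + mosquito nets + blanket bundles, reaches only 1793.

1867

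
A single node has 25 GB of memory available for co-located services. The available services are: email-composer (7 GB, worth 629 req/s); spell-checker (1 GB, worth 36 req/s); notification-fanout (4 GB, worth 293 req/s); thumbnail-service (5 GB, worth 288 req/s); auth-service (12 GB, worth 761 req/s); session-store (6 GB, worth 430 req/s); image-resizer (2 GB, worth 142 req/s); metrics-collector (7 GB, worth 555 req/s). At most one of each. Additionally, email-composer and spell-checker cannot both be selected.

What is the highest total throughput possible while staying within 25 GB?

By throughput per GB: email-composer 89.86, metrics-collector 79.29, notification-fanout 73.25 lead.
Best packing: email-composer + notification-fanout + session-store + metrics-collector — 24 GB, 1907 total.
An exhaustive check of the 256 subsets confirms 1907.

1907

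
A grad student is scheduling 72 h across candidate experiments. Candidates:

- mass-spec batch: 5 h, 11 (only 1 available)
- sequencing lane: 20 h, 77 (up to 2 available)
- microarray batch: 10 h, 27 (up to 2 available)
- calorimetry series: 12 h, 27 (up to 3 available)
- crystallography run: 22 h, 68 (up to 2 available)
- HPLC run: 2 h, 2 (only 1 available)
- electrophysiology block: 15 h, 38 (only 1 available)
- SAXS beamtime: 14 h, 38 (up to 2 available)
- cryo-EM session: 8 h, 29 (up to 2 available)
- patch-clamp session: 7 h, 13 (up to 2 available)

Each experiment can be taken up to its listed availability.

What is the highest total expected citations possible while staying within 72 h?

253

Greedy by ratio would take 2×sequencing lane + HPLC run + SAXS beamtime + 2×cryo-EM session: 72 h used, total 252.
Dropping SAXS beamtime and cryo-EM session frees 22 h; slotting in crystallography run (22 h) lifts the total to 253 at 72 h.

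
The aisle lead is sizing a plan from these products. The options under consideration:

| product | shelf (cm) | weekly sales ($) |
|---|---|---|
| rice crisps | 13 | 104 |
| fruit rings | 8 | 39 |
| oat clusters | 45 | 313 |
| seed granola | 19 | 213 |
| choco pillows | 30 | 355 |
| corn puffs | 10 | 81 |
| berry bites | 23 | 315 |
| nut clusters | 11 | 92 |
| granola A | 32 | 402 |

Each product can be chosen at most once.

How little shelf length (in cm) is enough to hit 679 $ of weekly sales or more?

Minimise cm subject to total weekly sales ≥ 679.
berry bites + granola A: 717 weekly sales at 55 cm.
Any bundle with less than 55 cm falls short of 679.

55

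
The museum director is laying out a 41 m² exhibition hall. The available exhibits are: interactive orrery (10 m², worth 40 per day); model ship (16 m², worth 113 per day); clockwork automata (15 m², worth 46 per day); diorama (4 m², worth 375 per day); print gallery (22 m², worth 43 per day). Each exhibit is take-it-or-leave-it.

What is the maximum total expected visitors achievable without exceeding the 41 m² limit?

534

By expected visitors per m²: diorama 93.75, model ship 7.06, interactive orrery 4.00, clockwork automata 3.07 lead.
A density-first pass picks interactive orrery + model ship + diorama — 528 at 30 m².
The 10 m² tied up in interactive orrery is better spent on clockwork automata — total rises to 534 (35 m²).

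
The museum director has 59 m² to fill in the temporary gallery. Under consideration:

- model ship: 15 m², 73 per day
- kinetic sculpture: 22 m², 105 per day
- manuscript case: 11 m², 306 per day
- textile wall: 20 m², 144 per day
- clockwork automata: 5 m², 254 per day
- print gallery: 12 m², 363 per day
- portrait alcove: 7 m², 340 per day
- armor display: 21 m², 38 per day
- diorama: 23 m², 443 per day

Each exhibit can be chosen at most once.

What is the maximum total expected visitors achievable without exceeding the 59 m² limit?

Ranking by ratio (expected visitors/m²): clockwork automata 50.80, portrait alcove 48.57, print gallery 30.25, manuscript case 27.82.
Best packing: manuscript case + clockwork automata + print gallery + portrait alcove + diorama — 58 m², 1706 total.

1706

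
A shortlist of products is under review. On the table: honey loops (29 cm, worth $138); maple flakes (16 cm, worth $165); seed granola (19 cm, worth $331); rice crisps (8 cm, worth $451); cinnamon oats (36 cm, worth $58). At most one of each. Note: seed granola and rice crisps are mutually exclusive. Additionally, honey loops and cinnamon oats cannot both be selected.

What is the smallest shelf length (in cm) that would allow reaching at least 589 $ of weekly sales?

Look for the lowest-shelf combination reaching 589.
maple flakes + rice crisps reaches 616 using 24 cm.
Any bundle with less than 24 cm falls short of 589.

24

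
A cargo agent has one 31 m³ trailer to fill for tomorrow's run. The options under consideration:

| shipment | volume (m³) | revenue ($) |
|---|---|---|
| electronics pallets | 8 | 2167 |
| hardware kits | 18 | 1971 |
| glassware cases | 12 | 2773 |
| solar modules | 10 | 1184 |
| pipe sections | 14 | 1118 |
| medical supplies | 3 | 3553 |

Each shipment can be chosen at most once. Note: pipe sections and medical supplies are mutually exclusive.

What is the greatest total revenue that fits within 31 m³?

8493

By revenue per m³: medical supplies 1184.33, electronics pallets 270.88, glassware cases 231.08 lead.
Electronics pallets + glassware cases + medical supplies uses 23 of the 31 m³ and totals 8493.
Next best is electronics pallets + hardware kits + medical supplies at 7691 (29 m³) — short by 802.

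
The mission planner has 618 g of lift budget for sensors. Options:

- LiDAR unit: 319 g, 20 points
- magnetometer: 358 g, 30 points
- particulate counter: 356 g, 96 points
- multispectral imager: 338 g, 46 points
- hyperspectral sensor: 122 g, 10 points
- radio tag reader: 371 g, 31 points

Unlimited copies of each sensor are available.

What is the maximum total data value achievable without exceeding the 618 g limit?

By data value per g: particulate counter 0.27, multispectral imager 0.14, magnetometer 0.08 lead.
Taking particulate counter + 2×hyperspectral sensor: 600 g used, 116 in data value.

116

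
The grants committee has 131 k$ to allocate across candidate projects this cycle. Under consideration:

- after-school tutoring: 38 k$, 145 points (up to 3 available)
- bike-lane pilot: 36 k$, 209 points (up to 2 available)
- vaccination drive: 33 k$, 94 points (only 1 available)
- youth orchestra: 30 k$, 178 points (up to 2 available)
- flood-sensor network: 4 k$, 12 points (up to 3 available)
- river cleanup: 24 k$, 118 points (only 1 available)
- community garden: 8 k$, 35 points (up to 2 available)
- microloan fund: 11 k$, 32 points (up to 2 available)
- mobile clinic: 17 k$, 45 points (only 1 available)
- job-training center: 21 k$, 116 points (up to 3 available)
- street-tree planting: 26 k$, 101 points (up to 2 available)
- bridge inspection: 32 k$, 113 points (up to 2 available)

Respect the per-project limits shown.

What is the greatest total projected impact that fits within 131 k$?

The ratio heuristic lands on bike-lane pilot + 2×youth orchestra + flood-sensor network + community garden + job-training center (728) but leaves 2 k$ idle.
Dropping youth orchestra and flood-sensor network frees 34 k$; slotting in bike-lane pilot (36 k$) lifts the total to 747 at 131 k$.
Every other selection either busts 131 k$ or exceeds an availability limit or fails to beat 747.

747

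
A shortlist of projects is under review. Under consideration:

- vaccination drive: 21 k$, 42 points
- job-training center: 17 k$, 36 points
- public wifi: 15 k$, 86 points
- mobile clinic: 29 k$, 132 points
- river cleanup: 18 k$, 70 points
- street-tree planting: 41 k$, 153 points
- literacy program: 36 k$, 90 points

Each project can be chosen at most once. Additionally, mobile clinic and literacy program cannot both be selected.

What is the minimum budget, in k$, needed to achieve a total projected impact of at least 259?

62

Minimise k$ subject to total projected impact ≥ 259.
Taking public wifi + mobile clinic + river cleanup gives 288 (≥ 259) for 62 k$.
Below 62 k$ the best achievable stays under 259.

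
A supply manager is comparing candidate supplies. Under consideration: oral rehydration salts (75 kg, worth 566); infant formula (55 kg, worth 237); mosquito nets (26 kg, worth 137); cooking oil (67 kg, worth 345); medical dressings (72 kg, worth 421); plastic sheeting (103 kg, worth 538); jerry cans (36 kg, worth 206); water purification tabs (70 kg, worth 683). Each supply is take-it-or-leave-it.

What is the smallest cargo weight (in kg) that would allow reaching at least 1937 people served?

274

Minimise kg subject to total people served ≥ 1937.
Taking oral rehydration salts + mosquito nets + cooking oil + jerry cans + water purification tabs gives 1937 (≥ 1937) for 274 kg.
No combination under 274 kg hits 1937.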